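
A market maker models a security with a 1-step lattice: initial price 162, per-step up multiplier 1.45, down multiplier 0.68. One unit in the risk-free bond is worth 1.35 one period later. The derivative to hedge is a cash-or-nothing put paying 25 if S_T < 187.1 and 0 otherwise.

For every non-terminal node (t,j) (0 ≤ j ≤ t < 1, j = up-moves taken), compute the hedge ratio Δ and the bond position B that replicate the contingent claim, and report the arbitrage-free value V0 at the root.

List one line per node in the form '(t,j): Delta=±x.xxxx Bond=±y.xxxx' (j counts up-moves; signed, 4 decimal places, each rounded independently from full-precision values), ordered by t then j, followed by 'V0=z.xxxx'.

Risk-neutral probability p* = (R−d)/(u−d) = (1.35−0.68)/(1.45−0.68) = 0.8701.
At expiry t=1: V(1,0)=25.0000, V(1,1)=0.0000
  t=0,j=0: stock 162.0000 → up 234.9000 (V=0.0000), down 110.1600 (V=25.0000). Price 2.4050; hedge Δ=-0.2004, bond B=34.8725.
The time-0 hedge costs 2.4050, which is the no-arbitrage price.

(0,0): Delta=-0.2004 Bond=34.8725
V0=2.4050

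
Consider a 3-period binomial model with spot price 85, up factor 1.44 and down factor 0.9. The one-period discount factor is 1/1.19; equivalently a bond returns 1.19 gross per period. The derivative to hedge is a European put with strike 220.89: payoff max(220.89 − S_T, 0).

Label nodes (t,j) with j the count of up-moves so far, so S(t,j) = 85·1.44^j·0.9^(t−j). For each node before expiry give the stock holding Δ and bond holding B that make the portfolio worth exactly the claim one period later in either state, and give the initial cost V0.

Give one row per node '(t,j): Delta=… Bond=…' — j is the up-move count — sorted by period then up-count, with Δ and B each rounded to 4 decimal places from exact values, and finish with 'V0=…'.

Since d<R<u, set p* = (R−d)/(u−d) = 0.5370; price each node as the discounted p*-expectation of its children.
At expiry t=3: V(3,0)=158.9250, V(3,1)=121.7460, V(3,2)=62.2596, V(3,3)=0.0000
(2,0): S=68.8500. Δ = (V_up−V_dn)/(S_up−S_dn) = (121.7460−158.9250)/(99.1440−61.9650) = -1.0000. V = [p*·121.7460 + (1−p*)·158.9250]/1.19 = 116.7718. B = V − Δ·S = 185.6218.
(2,1): S=110.1600. Δ = (V_up−V_dn)/(S_up−S_dn) = (62.2596−121.7460)/(158.6304−99.1440) = -1.0000. V = [p*·62.2596 + (1−p*)·121.7460]/1.19 = 75.4618. B = V − Δ·S = 185.6218.
(2,2): S=176.2560. Δ = (V_up−V_dn)/(S_up−S_dn) = (0.0000−62.2596)/(253.8086−158.6304) = -0.6541. V = [p*·0.0000 + (1−p*)·62.2596]/1.19 = 24.2218. B = V − Δ·S = 139.5173.
(1,0): S=76.5000. Δ = (V_up−V_dn)/(S_up−S_dn) = (75.4618−116.7718)/(110.1600−68.8500) = -1.0000. V = [p*·75.4618 + (1−p*)·116.7718]/1.19 = 79.4847. B = V − Δ·S = 155.9847.
(1,1): S=122.4000. Δ = (V_up−V_dn)/(S_up−S_dn) = (24.2218−75.4618)/(176.2560−110.1600) = -0.7752. V = [p*·24.2218 + (1−p*)·75.4618]/1.19 = 40.2891. B = V − Δ·S = 135.1782.
(0,0): S=85.0000. Δ = (V_up−V_dn)/(S_up−S_dn) = (40.2891−79.4847)/(122.4000−76.5000) = -0.8539. V = [p*·40.2891 + (1−p*)·79.4847]/1.19 = 49.1052. B = V − Δ·S = 121.6898.
Check: Δ(0,0)·S0 + B(0,0) = 49.1052 = V0.

(0,0): Delta=-0.8539 Bond=121.6898
(1,0): Delta=-1.0000 Bond=155.9847
(1,1): Delta=-0.7752 Bond=135.1782
(2,0): Delta=-1.0000 Bond=185.6218
(2,1): Delta=-1.0000 Bond=185.6218
(2,2): Delta=-0.6541 Bond=139.5173
V0=49.1052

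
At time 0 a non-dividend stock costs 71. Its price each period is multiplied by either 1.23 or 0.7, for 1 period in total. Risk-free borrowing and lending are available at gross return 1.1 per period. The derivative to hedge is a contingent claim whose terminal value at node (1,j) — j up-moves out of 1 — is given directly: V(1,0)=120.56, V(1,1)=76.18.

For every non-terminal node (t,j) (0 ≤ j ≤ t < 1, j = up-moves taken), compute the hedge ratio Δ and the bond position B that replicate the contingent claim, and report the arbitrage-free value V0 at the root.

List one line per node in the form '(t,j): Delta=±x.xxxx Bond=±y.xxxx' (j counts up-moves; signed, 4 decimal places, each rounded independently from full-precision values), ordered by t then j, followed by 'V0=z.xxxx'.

Under the risk-neutral measure, an up-move has probability p* = (R−d)/(u−d) = 0.7547 and values discount at R = 1.1.
Payoff layer (t=1): V(1,0)=120.5600, V(1,1)=76.1800
(0,0): S=71.0000. Δ = (V_up−V_dn)/(S_up−S_dn) = (76.1800−120.5600)/(87.3300−49.7000) = -1.1794. V = [p*·76.1800 + (1−p*)·120.5600]/1.1 = 79.1506. B = V − Δ·S = 162.8864.
Root portfolio cost Δ·71+B reproduces V0=79.1506.

(0,0): Delta=-1.1794 Bond=162.8864
V0=79.1506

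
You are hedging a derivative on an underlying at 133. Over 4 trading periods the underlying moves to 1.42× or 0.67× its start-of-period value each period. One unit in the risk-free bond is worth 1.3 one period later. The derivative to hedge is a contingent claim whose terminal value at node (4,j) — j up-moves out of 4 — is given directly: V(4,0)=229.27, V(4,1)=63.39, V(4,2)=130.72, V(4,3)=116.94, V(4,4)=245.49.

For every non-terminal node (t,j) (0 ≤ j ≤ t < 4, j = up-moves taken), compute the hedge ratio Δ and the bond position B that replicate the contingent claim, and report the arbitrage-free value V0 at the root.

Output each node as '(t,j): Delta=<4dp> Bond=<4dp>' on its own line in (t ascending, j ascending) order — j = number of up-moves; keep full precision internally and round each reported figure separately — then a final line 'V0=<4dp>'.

No-arbitrage ⇒ martingale measure with p* = (R−d)/(u−d) = 0.8400.
Terminal payoffs: V(4,0)=229.2700, V(4,1)=63.3900, V(4,2)=130.7200, V(4,3)=116.9400, V(4,4)=245.4900
Node (3,0) S=40.0015: V=(p*·63.3900+(1−p*)·229.2700)/1.3=69.1775; Δ=(63.3900−229.2700)/(56.8021−26.8010)=-5.5291; B=V−Δ·S=290.3509
Node (3,1) S=84.7793: V=(p*·130.7200+(1−p*)·63.3900)/1.3=92.2671; Δ=(130.7200−63.3900)/(120.3865−56.8021)=1.0589; B=V−Δ·S=2.4937
Node (3,2) S=179.6814: V=(p*·116.9400+(1−p*)·130.7200)/1.3=91.6498; Δ=(116.9400−130.7200)/(255.1476−120.3865)=-0.1023; B=V−Δ·S=110.0232
Node (3,3) S=380.8173: V=(p*·245.4900+(1−p*)·116.9400)/1.3=173.0169; Δ=(245.4900−116.9400)/(540.7606−255.1476)=0.4501; B=V−Δ·S=1.6169
Node (2,0) S=59.7037: V=(p*·92.2671+(1−p*)·69.1775)/1.3=68.1329; Δ=(92.2671−69.1775)/(84.7793−40.0015)=0.5156; B=V−Δ·S=37.3468
Node (2,1) S=126.5362: V=(p*·91.6498+(1−p*)·92.2671)/1.3=70.5758; Δ=(91.6498−92.2671)/(179.6814−84.7793)=-0.0065; B=V−Δ·S=71.3988
Node (2,2) S=268.1812: V=(p*·173.0169+(1−p*)·91.6498)/1.3=123.0755; Δ=(173.0169−91.6498)/(380.8173−179.6814)=0.4045; B=V−Δ·S=14.5861
Node (1,0) S=89.1100: V=(p*·70.5758+(1−p*)·68.1329)/1.3=53.9884; Δ=(70.5758−68.1329)/(126.5362−59.7037)=0.0366; B=V−Δ·S=50.7312
Node (1,1) S=188.8600: V=(p*·123.0755+(1−p*)·70.5758)/1.3=88.2120; Δ=(123.0755−70.5758)/(268.1812−126.5362)=0.3706; B=V−Δ·S=18.2124
Node (0,0) S=133.0000: V=(p*·88.2120+(1−p*)·53.9884)/1.3=63.6432; Δ=(88.2120−53.9884)/(188.8600−89.1100)=0.3431; B=V−Δ·S=18.0119
The time-0 hedge costs 63.6432, which is the no-arbitrage price.

(0,0): Delta=0.3431 Bond=18.0119
(1,0): Delta=0.0366 Bond=50.7312
(1,1): Delta=0.3706 Bond=18.2124
(2,0): Delta=0.5156 Bond=37.3468
(2,1): Delta=-0.0065 Bond=71.3988
(2,2): Delta=0.4045 Bond=14.5861
(3,0): Delta=-5.5291 Bond=290.3509
(3,1): Delta=1.0589 Bond=2.4937
(3,2): Delta=-0.1023 Bond=110.0232
(3,3): Delta=0.4501 Bond=1.6169
V0=63.6432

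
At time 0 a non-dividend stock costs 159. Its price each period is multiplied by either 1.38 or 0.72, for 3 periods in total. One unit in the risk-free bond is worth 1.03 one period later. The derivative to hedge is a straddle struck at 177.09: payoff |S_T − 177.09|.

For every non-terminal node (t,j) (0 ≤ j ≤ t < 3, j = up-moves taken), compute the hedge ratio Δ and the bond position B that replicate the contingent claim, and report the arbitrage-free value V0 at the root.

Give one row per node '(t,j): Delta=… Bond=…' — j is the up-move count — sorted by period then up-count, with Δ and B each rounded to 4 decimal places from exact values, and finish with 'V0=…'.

(0,0): Delta=0.1583 Bond=49.8480
(1,0): Delta=-0.5060 Bond=127.3915
(1,1): Delta=0.5496 Bond=-34.5172
(2,0): Delta=-1.0000 Bond=171.9320
(2,1): Delta=-0.2150 Bond=85.2403
(2,2): Delta=1.0000 Bond=-171.9320
V0=75.0174

The replicating-portfolio and risk-neutral prices coincide; use p* = (1.03−0.72)/(1.38−0.72) = 0.4697 for the latter.
At expiry t=3: V(3,0)=117.7436, V(3,1)=63.3427, V(3,2)=40.9257, V(3,3)=240.7734
(2,0): S=82.4256. Δ = (V_up−V_dn)/(S_up−S_dn) = (63.3427−117.7436)/(113.7473−59.3464) = -1.0000. V = [p*·63.3427 + (1−p*)·117.7436]/1.03 = 89.5064. B = V − Δ·S = 171.9320.
(2,1): S=157.9824. Δ = (V_up−V_dn)/(S_up−S_dn) = (40.9257−63.3427)/(218.0157−113.7473) = -0.2150. V = [p*·40.9257 + (1−p*)·63.3427]/1.03 = 51.2752. B = V − Δ·S = 85.2403.
(2,2): S=302.7996. Δ = (V_up−V_dn)/(S_up−S_dn) = (240.7734−40.9257)/(417.8634−218.0157) = 1.0000. V = [p*·240.7734 + (1−p*)·40.9257]/1.03 = 130.8676. B = V − Δ·S = -171.9320.
(1,0): S=114.4800. Δ = (V_up−V_dn)/(S_up−S_dn) = (51.2752−89.5064)/(157.9824−82.4256) = -0.5060. V = [p*·51.2752 + (1−p*)·89.5064]/1.03 = 69.4654. B = V − Δ·S = 127.3915.
(1,1): S=219.4200. Δ = (V_up−V_dn)/(S_up−S_dn) = (130.8676−51.2752)/(302.7996−157.9824) = 0.5496. V = [p*·130.8676 + (1−p*)·51.2752]/1.03 = 86.0772. B = V − Δ·S = -34.5172.
(0,0): S=159.0000. Δ = (V_up−V_dn)/(S_up−S_dn) = (86.0772−69.4654)/(219.4200−114.4800) = 0.1583. V = [p*·86.0772 + (1−p*)·69.4654]/1.03 = 75.0174. B = V − Δ·S = 49.8480.
Root portfolio cost Δ·159+B reproduces V0=75.0174.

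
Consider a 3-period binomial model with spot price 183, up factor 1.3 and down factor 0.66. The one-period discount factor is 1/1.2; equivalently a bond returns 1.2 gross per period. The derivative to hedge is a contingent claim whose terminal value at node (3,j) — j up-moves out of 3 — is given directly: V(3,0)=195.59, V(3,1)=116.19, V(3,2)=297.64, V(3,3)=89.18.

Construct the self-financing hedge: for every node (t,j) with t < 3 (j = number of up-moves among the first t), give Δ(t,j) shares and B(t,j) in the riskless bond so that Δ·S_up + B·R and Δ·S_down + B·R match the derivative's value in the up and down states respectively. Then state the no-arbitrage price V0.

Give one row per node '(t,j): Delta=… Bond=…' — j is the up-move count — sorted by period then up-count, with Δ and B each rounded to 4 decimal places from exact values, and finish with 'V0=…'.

(0,0): Delta=-0.6078 Bond=204.2878
(1,0): Delta=1.5167 Bond=-11.4532
(1,1): Delta=-0.8075 Bond=292.6636
(2,0): Delta=-1.5563 Bond=231.2260
(2,1): Delta=1.8057 Bond=-59.1086
(2,2): Delta=-1.0532 Bond=427.1786
V0=93.0673

No-arbitrage ⇒ martingale measure with p* = (R−d)/(u−d) = 0.8437.
Payoff layer (t=3): V(3,0)=195.5900, V(3,1)=116.1900, V(3,2)=297.6400, V(3,3)=89.1800
Node (2,0) S=79.7148: V=(p*·116.1900+(1−p*)·195.5900)/1.2=107.1635; Δ=(116.1900−195.5900)/(103.6292−52.6118)=-1.5563; B=V−Δ·S=231.2260
Node (2,1) S=157.0140: V=(p*·297.6400+(1−p*)·116.1900)/1.2=224.4070; Δ=(297.6400−116.1900)/(204.1182−103.6292)=1.8057; B=V−Δ·S=-59.1086
Node (2,2) S=309.2700: V=(p*·89.1800+(1−p*)·297.6400)/1.2=101.4599; Δ=(89.1800−297.6400)/(402.0510−204.1182)=-1.0532; B=V−Δ·S=427.1786
Node (1,0) S=120.7800: V=(p*·224.4070+(1−p*)·107.1635)/1.2=171.7398; Δ=(224.4070−107.1635)/(157.0140−79.7148)=1.5167; B=V−Δ·S=-11.4532
Node (1,1) S=237.9000: V=(p*·101.4599+(1−p*)·224.4070)/1.2=100.5587; Δ=(101.4599−224.4070)/(309.2700−157.0140)=-0.8075; B=V−Δ·S=292.6636
Node (0,0) S=183.0000: V=(p*·100.5587+(1−p*)·171.7398)/1.2=93.0673; Δ=(100.5587−171.7398)/(237.9000−120.7800)=-0.6078; B=V−Δ·S=204.2878
Root portfolio cost Δ·183+B reproduces V0=93.0673.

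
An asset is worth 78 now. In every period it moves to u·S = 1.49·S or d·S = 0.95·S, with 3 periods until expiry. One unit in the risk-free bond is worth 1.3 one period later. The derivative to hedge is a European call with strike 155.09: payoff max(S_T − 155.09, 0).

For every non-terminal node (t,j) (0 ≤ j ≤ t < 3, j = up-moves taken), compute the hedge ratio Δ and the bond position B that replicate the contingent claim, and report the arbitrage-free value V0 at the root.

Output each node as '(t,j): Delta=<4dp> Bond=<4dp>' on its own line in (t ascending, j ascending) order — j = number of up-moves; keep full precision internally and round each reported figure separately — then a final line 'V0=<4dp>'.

No-arbitrage ⇒ martingale measure with p* = (R−d)/(u−d) = 0.6481.
Terminal values V(3,·): V(3,0)=0.0000, V(3,1)=0.0000, V(3,2)=9.4194, V(3,3)=102.9300
  t=2,j=0: stock 70.3950 → up 104.8885 (V=0.0000), down 66.8752 (V=0.0000). Price 0.0000; hedge Δ=0.0000, bond B=0.0000.
  t=2,j=1: stock 110.4090 → up 164.5094 (V=9.4194), down 104.8885 (V=0.0000). Price 4.6963; hedge Δ=0.1580, bond B=-12.7471.
  t=2,j=2: stock 173.1678 → up 258.0200 (V=102.9300), down 164.5094 (V=9.4194). Price 53.8678; hedge Δ=1.0000, bond B=-119.3000.
  t=1,j=0: stock 74.1000 → up 110.4090 (V=4.6963), down 70.3950 (V=0.0000). Price 2.3415; hedge Δ=0.1174, bond B=-6.3554.
  t=1,j=1: stock 116.2200 → up 173.1678 (V=53.8678), down 110.4090 (V=4.6963). Price 28.1282; hedge Δ=0.7835, bond B=-62.9301.
  t=0,j=0: stock 78.0000 → up 116.2200 (V=28.1282), down 74.1000 (V=2.3415). Price 14.6578; hedge Δ=0.6122, bond B=-33.0955.
Self-financing check: at every node Δ·S+B equals the discounted successor values.

(0,0): Delta=0.6122 Bond=-33.0955
(1,0): Delta=0.1174 Bond=-6.3554
(1,1): Delta=0.7835 Bond=-62.9301
(2,0): Delta=0.0000 Bond=0.0000
(2,1): Delta=0.1580 Bond=-12.7471
(2,2): Delta=1.0000 Bond=-119.3000
V0=14.6578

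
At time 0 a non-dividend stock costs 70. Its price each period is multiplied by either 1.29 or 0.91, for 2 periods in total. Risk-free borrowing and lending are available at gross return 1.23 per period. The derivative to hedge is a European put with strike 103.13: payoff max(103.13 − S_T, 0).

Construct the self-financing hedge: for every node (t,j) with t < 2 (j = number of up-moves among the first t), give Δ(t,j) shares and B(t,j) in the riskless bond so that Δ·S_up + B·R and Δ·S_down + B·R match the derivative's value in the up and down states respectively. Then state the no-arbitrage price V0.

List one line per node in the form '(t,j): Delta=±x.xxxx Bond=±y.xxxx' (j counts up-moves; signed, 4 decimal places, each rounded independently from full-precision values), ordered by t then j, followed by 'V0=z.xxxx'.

(0,0): Delta=-0.6562 Bond=50.3629
(1,0): Delta=-1.0000 Bond=83.8455
(1,1): Delta=-0.6107 Bond=57.8402
V0=4.4279

The replicating-portfolio and risk-neutral prices coincide; use p* = (1.23−0.91)/(1.29−0.91) = 0.8421 for the latter.
At expiry t=2: V(2,0)=45.1630, V(2,1)=20.9570, V(2,2)=0.0000
(1,0): S=63.7000. Δ = (V_up−V_dn)/(S_up−S_dn) = (20.9570−45.1630)/(82.1730−57.9670) = -1.0000. V = [p*·20.9570 + (1−p*)·45.1630]/1.23 = 20.1455. B = V − Δ·S = 83.8455.
(1,1): S=90.3000. Δ = (V_up−V_dn)/(S_up−S_dn) = (0.0000−20.9570)/(116.4870−82.1730) = -0.6107. V = [p*·0.0000 + (1−p*)·20.9570]/1.23 = 2.6902. B = V − Δ·S = 57.8402.
(0,0): S=70.0000. Δ = (V_up−V_dn)/(S_up−S_dn) = (2.6902−20.1455)/(90.3000−63.7000) = -0.6562. V = [p*·2.6902 + (1−p*)·20.1455]/1.23 = 4.4279. B = V − Δ·S = 50.3629.
Each (Δ,B) replicates both successor values, so the strategy is self-financing and V0 is arbitrage-free.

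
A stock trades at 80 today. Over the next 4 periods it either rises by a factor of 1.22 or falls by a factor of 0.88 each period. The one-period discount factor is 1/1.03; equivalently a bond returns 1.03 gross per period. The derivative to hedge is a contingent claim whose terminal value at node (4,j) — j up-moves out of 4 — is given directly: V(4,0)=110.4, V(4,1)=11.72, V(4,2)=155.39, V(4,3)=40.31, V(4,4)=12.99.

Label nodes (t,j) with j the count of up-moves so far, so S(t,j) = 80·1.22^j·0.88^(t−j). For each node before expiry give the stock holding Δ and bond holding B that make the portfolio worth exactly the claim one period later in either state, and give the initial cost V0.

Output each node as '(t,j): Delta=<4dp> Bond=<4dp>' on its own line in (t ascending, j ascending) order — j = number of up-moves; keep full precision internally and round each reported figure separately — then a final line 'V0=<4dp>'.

Since d<R<u, set p* = (R−d)/(u−d) = 0.4412; price each node as the discounted p*-expectation of its children.
At expiry t=4: V(4,0)=110.4000, V(4,1)=11.7200, V(4,2)=155.3900, V(4,3)=40.3100, V(4,4)=12.9900
Node (3,0) S=54.5178: V=(p*·11.7200+(1−p*)·110.4000)/1.03=64.9172; Δ=(11.7200−110.4000)/(66.5117−47.9756)=-5.3237; B=V−Δ·S=355.1525
Node (3,1) S=75.5814: V=(p*·155.3900+(1−p*)·11.7200)/1.03=72.9163; Δ=(155.3900−11.7200)/(92.2094−66.5117)=5.5908; B=V−Δ·S=-349.6425
Node (3,2) S=104.7834: V=(p*·40.3100+(1−p*)·155.3900)/1.03=101.5722; Δ=(40.3100−155.3900)/(127.8357−92.2094)=-3.2302; B=V−Δ·S=440.0428
Node (3,3) S=145.2678: V=(p*·12.9900+(1−p*)·40.3100)/1.03=27.4340; Δ=(12.9900−40.3100)/(177.2268−127.8357)=-0.5531; B=V−Δ·S=107.7870
Node (2,0) S=61.9520: V=(p*·72.9163+(1−p*)·64.9172)/1.03=66.4526; Δ=(72.9163−64.9172)/(75.5814−54.5178)=0.3798; B=V−Δ·S=42.9258
Node (2,1) S=85.8880: V=(p*·101.5722+(1−p*)·72.9163)/1.03=83.0666; Δ=(101.5722−72.9163)/(104.7834−75.5814)=0.9813; B=V−Δ·S=-1.2154
Node (2,2) S=119.0720: V=(p*·27.4340+(1−p*)·101.5722)/1.03=66.8585; Δ=(27.4340−101.5722)/(145.2678−104.7834)=-1.8313; B=V−Δ·S=284.9120
Node (1,0) S=70.4000: V=(p*·83.0666+(1−p*)·66.4526)/1.03=71.6334; Δ=(83.0666−66.4526)/(85.8880−61.9520)=0.6941; B=V−Δ·S=22.7686
Node (1,1) S=97.6000: V=(p*·66.8585+(1−p*)·83.0666)/1.03=73.7048; Δ=(66.8585−83.0666)/(119.0720−85.8880)=-0.4884; B=V−Δ·S=121.3760
Node (0,0) S=80.0000: V=(p*·73.7048+(1−p*)·71.6334)/1.03=70.4342; Δ=(73.7048−71.6334)/(97.6000−70.4000)=0.0762; B=V−Δ·S=64.3416
Root portfolio cost Δ·80+B reproduces V0=70.4342.

(0,0): Delta=0.0762 Bond=64.3416
(1,0): Delta=0.6941 Bond=22.7686
(1,1): Delta=-0.4884 Bond=121.3760
(2,0): Delta=0.3798 Bond=42.9258
(2,1): Delta=0.9813 Bond=-1.2154
(2,2): Delta=-1.8313 Bond=284.9120
(3,0): Delta=-5.3237 Bond=355.1525
(3,1): Delta=5.5908 Bond=-349.6425
(3,2): Delta=-3.2302 Bond=440.0428
(3,3): Delta=-0.5531 Bond=107.7870
V0=70.4342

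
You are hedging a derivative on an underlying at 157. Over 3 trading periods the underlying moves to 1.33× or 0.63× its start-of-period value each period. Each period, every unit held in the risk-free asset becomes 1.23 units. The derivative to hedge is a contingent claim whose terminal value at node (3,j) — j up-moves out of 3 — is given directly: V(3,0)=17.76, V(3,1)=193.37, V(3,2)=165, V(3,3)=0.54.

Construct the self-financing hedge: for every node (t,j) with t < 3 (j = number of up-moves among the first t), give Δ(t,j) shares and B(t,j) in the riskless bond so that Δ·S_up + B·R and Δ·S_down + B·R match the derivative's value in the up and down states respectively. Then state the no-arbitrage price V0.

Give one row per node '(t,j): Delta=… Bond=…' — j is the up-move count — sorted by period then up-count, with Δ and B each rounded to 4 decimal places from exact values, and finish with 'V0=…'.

The replicating-portfolio and risk-neutral prices coincide; use p* = (1.23−0.63)/(1.33−0.63) = 0.8571 for the latter.
Terminal payoffs: V(3,0)=17.7600, V(3,1)=193.3700, V(3,2)=165.0000, V(3,3)=0.5400
  t=2,j=0: stock 62.3133 → up 82.8767 (V=193.3700), down 39.2574 (V=17.7600). Price 136.8153; hedge Δ=4.0260, bond B=-114.0561.
  t=2,j=1: stock 131.5503 → up 174.9619 (V=165.0000), down 82.8767 (V=193.3700). Price 137.4413; hedge Δ=-0.3081, bond B=177.9699.
  t=2,j=2: stock 277.7173 → up 369.3640 (V=0.5400), down 174.9619 (V=165.0000). Price 19.5401; hedge Δ=-0.8460, bond B=254.4829.
  t=1,j=0: stock 98.9100 → up 131.5503 (V=137.4413), down 62.3133 (V=136.8153). Price 111.6682; hedge Δ=0.0090, bond B=110.7739.
  t=1,j=1: stock 208.8100 → up 277.7173 (V=19.5401), down 131.5503 (V=137.4413). Price 29.5798; hedge Δ=-0.8066, bond B=198.0102.
  t=0,j=0: stock 157.0000 → up 208.8100 (V=29.5798), down 98.9100 (V=111.6682). Price 33.5827; hedge Δ=-0.7469, bond B=150.8519.
Each (Δ,B) replicates both successor values, so the strategy is self-financing and V0 is arbitrage-free.

(0,0): Delta=-0.7469 Bond=150.8519
(1,0): Delta=0.0090 Bond=110.7739
(1,1): Delta=-0.8066 Bond=198.0102
(2,0): Delta=4.0260 Bond=-114.0561
(2,1): Delta=-0.3081 Bond=177.9699
(2,2): Delta=-0.8460 Bond=254.4829
V0=33.5827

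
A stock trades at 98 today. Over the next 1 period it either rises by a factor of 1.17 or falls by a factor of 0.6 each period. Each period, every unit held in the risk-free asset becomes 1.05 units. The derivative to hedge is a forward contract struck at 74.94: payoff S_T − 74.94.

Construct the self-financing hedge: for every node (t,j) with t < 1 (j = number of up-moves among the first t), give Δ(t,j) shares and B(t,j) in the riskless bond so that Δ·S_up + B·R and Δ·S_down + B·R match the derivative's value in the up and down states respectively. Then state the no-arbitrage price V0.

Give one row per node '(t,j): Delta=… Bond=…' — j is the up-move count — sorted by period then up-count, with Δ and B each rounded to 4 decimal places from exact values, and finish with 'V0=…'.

Under the risk-neutral measure, an up-move has probability p* = (R−d)/(u−d) = 0.7895 and values discount at R = 1.05.
Terminal payoffs: V(1,0)=-16.1400, V(1,1)=39.7200
Node (0,0) S=98.0000: V=(p*·39.7200+(1−p*)·-16.1400)/1.05=26.6286; Δ=(39.7200−-16.1400)/(114.6600−58.8000)=1.0000; B=V−Δ·S=-71.3714
Check: Δ(0,0)·S0 + B(0,0) = 26.6286 = V0.

(0,0): Delta=1.0000 Bond=-71.3714
V0=26.6286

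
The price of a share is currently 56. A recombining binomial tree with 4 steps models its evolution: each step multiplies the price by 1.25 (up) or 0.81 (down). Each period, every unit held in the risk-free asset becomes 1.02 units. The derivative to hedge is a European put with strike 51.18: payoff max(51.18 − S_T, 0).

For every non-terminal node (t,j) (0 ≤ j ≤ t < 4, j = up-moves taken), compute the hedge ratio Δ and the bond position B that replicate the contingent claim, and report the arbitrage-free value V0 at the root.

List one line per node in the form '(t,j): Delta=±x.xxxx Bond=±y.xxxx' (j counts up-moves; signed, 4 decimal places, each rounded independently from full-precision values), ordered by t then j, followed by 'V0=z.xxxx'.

(0,0): Delta=-0.2807 Bond=21.1075
(1,0): Delta=-0.5082 Bond=31.8508
(1,1): Delta=-0.1192 Bond=10.2256
(2,0): Delta=-0.8197 Bond=43.9325
(2,1): Delta=-0.2872 Bond=19.9532
(2,2): Delta=0.0000 Bond=0.0000
(3,0): Delta=-1.0000 Bond=50.1765
(3,1): Delta=-0.6918 Bond=38.9347
(3,2): Delta=0.0000 Bond=0.0000
(3,3): Delta=0.0000 Bond=0.0000
V0=5.3890

The replicating-portfolio and risk-neutral prices coincide; use p* = (1.02−0.81)/(1.25−0.81) = 0.4773 for the latter.
Terminal payoffs: V(4,0)=27.0738, V(4,1)=13.9791, V(4,2)=0.0000, V(4,3)=0.0000, V(4,4)=0.0000
  t=3,j=0: stock 29.7607 → up 37.2009 (V=13.9791), down 24.1062 (V=27.0738). Price 20.4158; hedge Δ=-1.0000, bond B=50.1765.
  t=3,j=1: stock 45.9270 → up 57.4088 (V=0.0000), down 37.2009 (V=13.9791). Price 7.1640; hedge Δ=-0.6918, bond B=38.9347.
  t=3,j=2: stock 70.8750 → up 88.5938 (V=0.0000), down 57.4088 (V=0.0000). Price 0.0000; hedge Δ=0.0000, bond B=0.0000.
  t=3,j=3: stock 109.3750 → up 136.7188 (V=0.0000), down 88.5938 (V=0.0000). Price 0.0000; hedge Δ=0.0000, bond B=0.0000.
  t=2,j=0: stock 36.7416 → up 45.9270 (V=7.1640), down 29.7607 (V=20.4158). Price 13.8148; hedge Δ=-0.8197, bond B=43.9325.
  t=2,j=1: stock 56.7000 → up 70.8750 (V=0.0000), down 45.9270 (V=7.1640). Price 3.6714; hedge Δ=-0.2872, bond B=19.9532.
  t=2,j=2: stock 87.5000 → up 109.3750 (V=0.0000), down 70.8750 (V=0.0000). Price 0.0000; hedge Δ=0.0000, bond B=0.0000.
  t=1,j=0: stock 45.3600 → up 56.7000 (V=3.6714), down 36.7416 (V=13.8148). Price 8.7977; hedge Δ=-0.5082, bond B=31.8508.
  t=1,j=1: stock 70.0000 → up 87.5000 (V=0.0000), down 56.7000 (V=3.6714). Price 1.8815; hedge Δ=-0.1192, bond B=10.2256.
  t=0,j=0: stock 56.0000 → up 70.0000 (V=1.8815), down 45.3600 (V=8.7977). Price 5.3890; hedge Δ=-0.2807, bond B=21.1075.
Each (Δ,B) replicates both successor values, so the strategy is self-financing and V0 is arbitrage-free.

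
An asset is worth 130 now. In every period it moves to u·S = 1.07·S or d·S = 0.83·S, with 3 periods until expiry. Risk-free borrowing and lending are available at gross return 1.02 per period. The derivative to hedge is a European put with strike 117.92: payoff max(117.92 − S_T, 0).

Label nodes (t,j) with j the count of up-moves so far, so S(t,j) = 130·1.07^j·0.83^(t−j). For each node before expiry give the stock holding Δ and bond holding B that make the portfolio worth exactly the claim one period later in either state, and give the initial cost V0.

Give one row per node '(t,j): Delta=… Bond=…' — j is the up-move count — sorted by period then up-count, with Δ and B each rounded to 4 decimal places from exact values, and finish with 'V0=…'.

The replicating-portfolio and risk-neutral prices coincide; use p* = (1.02−0.83)/(1.07−0.83) = 0.7917 for the latter.
At expiry t=3: V(3,0)=43.5877, V(3,1)=22.0940, V(3,2)=0.0000, V(3,3)=0.0000
Node (2,0) S=89.5570: V=(p*·22.0940+(1−p*)·43.5877)/1.02=26.0508; Δ=(22.0940−43.5877)/(95.8260−74.3323)=-1.0000; B=V−Δ·S=115.6078
Node (2,1) S=115.4530: V=(p*·0.0000+(1−p*)·22.0940)/1.02=4.5127; Δ=(0.0000−22.0940)/(123.5347−95.8260)=-0.7974; B=V−Δ·S=96.5710
Node (2,2) S=148.8370: V=(p*·0.0000+(1−p*)·0.0000)/1.02=0.0000; Δ=(0.0000−0.0000)/(159.2556−123.5347)=0.0000; B=V−Δ·S=0.0000
Node (1,0) S=107.9000: V=(p*·4.5127+(1−p*)·26.0508)/1.02=8.8233; Δ=(4.5127−26.0508)/(115.4530−89.5570)=-0.8317; B=V−Δ·S=98.5657
Node (1,1) S=139.1000: V=(p*·0.0000+(1−p*)·4.5127)/1.02=0.9217; Δ=(0.0000−4.5127)/(148.8370−115.4530)=-0.1352; B=V−Δ·S=19.7245
Node (0,0) S=130.0000: V=(p*·0.9217+(1−p*)·8.8233)/1.02=2.5175; Δ=(0.9217−8.8233)/(139.1000−107.9000)=-0.2533; B=V−Δ·S=35.4409
Self-financing check: at every node Δ·S+B equals the discounted successor values.

(0,0): Delta=-0.2533 Bond=35.4409
(1,0): Delta=-0.8317 Bond=98.5657
(1,1): Delta=-0.1352 Bond=19.7245
(2,0): Delta=-1.0000 Bond=115.6078
(2,1): Delta=-0.7974 Bond=96.5710
(2,2): Delta=0.0000 Bond=0.0000
V0=2.5175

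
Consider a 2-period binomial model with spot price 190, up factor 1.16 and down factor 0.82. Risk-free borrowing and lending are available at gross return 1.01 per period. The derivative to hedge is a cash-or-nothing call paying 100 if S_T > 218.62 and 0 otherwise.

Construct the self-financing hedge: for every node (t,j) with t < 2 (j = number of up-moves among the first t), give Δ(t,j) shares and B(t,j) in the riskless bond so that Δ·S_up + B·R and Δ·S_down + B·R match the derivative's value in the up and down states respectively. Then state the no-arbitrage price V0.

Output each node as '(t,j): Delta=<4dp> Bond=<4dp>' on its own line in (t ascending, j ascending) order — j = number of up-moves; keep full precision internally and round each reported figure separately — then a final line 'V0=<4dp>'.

The replicating-portfolio and risk-neutral prices coincide; use p* = (1.01−0.82)/(1.16−0.82) = 0.5588 for the latter.
Payoff layer (t=2): V(2,0)=0.0000, V(2,1)=0.0000, V(2,2)=100.0000
Node (1,0) S=155.8000: V=(p*·0.0000+(1−p*)·0.0000)/1.01=0.0000; Δ=(0.0000−0.0000)/(180.7280−127.7560)=0.0000; B=V−Δ·S=0.0000
Node (1,1) S=220.4000: V=(p*·100.0000+(1−p*)·0.0000)/1.01=55.3291; Δ=(100.0000−0.0000)/(255.6640−180.7280)=1.3345; B=V−Δ·S=-238.7886
Node (0,0) S=190.0000: V=(p*·55.3291+(1−p*)·0.0000)/1.01=30.6131; Δ=(55.3291−0.0000)/(220.4000−155.8000)=0.8565; B=V−Δ·S=-132.1195
Root portfolio cost Δ·190+B reproduces V0=30.6131.

(0,0): Delta=0.8565 Bond=-132.1195
(1,0): Delta=0.0000 Bond=0.0000
(1,1): Delta=1.3345 Bond=-238.7886
V0=30.6131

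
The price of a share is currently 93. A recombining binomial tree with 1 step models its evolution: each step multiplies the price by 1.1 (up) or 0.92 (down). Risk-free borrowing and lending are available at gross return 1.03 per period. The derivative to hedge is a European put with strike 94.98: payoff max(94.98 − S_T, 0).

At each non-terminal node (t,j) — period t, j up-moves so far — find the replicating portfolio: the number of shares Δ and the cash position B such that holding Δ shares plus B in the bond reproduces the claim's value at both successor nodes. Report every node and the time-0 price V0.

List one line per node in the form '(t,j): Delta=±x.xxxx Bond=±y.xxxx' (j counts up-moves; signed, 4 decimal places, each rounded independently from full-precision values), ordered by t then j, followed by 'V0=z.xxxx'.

The replicating-portfolio and risk-neutral prices coincide; use p* = (1.03−0.92)/(1.1−0.92) = 0.6111 for the latter.
Terminal payoffs: V(1,0)=9.4200, V(1,1)=0.0000
(0,0): S=93.0000. Δ = (V_up−V_dn)/(S_up−S_dn) = (0.0000−9.4200)/(102.3000−85.5600) = -0.5627. V = [p*·0.0000 + (1−p*)·9.4200]/1.03 = 3.5566. B = V − Δ·S = 55.8900.
Root portfolio cost Δ·93+B reproduces V0=3.5566.

(0,0): Delta=-0.5627 Bond=55.8900
V0=3.5566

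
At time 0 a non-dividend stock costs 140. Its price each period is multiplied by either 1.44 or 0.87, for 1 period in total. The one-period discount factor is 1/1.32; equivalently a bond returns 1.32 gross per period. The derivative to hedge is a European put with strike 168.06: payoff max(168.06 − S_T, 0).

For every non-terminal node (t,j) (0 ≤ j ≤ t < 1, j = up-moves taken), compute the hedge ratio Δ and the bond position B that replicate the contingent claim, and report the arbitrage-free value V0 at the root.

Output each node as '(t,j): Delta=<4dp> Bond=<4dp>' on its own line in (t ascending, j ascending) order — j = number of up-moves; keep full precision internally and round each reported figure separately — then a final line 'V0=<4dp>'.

Since d<R<u, set p* = (R−d)/(u−d) = 0.7895; price each node as the discounted p*-expectation of its children.
Terminal values V(1,·): V(1,0)=46.2600, V(1,1)=0.0000
  t=0,j=0: stock 140.0000 → up 201.6000 (V=0.0000), down 121.8000 (V=46.2600). Price 7.3780; hedge Δ=-0.5797, bond B=88.5359.
Self-financing check: at every node Δ·S+B equals the discounted successor values.

(0,0): Delta=-0.5797 Bond=88.5359
V0=7.3780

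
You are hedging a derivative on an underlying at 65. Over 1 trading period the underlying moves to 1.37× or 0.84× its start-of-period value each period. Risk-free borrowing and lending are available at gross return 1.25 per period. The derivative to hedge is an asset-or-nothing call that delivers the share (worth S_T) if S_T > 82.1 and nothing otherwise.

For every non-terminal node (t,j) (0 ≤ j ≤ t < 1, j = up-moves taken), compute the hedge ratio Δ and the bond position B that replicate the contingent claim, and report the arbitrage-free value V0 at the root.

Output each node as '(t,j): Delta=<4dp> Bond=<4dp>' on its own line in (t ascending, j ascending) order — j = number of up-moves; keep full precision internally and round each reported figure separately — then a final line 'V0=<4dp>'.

The replicating-portfolio and risk-neutral prices coincide; use p* = (1.25−0.84)/(1.37−0.84) = 0.7736 for the latter.
Payoff layer (t=1): V(1,0)=0.0000, V(1,1)=89.0500
  t=0,j=0: stock 65.0000 → up 89.0500 (V=89.0500), down 54.6000 (V=0.0000). Price 55.1102; hedge Δ=2.5849, bond B=-112.9087.
Check: Δ(0,0)·S0 + B(0,0) = 55.1102 = V0.

(0,0): Delta=2.5849 Bond=-112.9087
V0=55.1102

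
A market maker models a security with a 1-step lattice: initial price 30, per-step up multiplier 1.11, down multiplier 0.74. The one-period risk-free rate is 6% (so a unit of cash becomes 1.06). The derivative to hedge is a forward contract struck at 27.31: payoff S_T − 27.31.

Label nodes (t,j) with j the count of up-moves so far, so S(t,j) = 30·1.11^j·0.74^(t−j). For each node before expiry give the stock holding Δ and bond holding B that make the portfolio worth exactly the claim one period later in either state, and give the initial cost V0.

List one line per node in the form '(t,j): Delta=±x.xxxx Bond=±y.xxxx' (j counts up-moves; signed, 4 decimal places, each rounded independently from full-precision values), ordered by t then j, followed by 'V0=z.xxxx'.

(0,0): Delta=1.0000 Bond=-25.7642
V0=4.2358

Risk-neutral probability p* = (R−d)/(u−d) = (1.06−0.74)/(1.11−0.74) = 0.8649.
Payoff layer (t=1): V(1,0)=-5.1100, V(1,1)=5.9900
Node (0,0) S=30.0000: V=(p*·5.9900+(1−p*)·-5.1100)/1.06=4.2358; Δ=(5.9900−-5.1100)/(33.3000−22.2000)=1.0000; B=V−Δ·S=-25.7642
The time-0 hedge costs 4.2358, which is the no-arbitrage price.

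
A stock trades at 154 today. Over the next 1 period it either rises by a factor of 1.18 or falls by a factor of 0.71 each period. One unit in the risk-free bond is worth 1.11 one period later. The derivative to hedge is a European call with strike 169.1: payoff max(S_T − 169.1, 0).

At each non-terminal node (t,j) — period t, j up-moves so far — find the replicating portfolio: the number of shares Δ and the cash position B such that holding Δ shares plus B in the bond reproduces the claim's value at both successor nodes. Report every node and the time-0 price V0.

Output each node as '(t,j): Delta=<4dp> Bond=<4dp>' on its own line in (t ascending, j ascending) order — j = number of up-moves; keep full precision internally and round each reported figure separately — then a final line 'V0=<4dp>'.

Since d<R<u, set p* = (R−d)/(u−d) = 0.8511; price each node as the discounted p*-expectation of its children.
Payoff layer (t=1): V(1,0)=0.0000, V(1,1)=12.6200
Node (0,0) S=154.0000: V=(p*·12.6200+(1−p*)·0.0000)/1.11=9.6761; Δ=(12.6200−0.0000)/(181.7200−109.3400)=0.1744; B=V−Δ·S=-17.1750
Each (Δ,B) replicates both successor values, so the strategy is self-financing and V0 is arbitrage-free.

(0,0): Delta=0.1744 Bond=-17.1750
V0=9.6761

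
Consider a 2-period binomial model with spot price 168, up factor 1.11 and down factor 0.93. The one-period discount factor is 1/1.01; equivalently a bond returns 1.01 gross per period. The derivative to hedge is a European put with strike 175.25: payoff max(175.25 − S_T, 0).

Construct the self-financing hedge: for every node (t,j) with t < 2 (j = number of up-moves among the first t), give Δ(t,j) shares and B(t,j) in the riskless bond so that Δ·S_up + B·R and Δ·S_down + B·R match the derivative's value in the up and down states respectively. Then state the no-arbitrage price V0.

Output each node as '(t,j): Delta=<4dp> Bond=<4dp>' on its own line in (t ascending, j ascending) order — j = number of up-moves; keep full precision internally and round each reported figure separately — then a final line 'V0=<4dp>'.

(0,0): Delta=-0.5381 Bond=100.3422
(1,0): Delta=-1.0000 Bond=173.5149
(1,1): Delta=-0.0543 Bond=11.1342
V0=9.9435

Risk-neutral probability p* = (R−d)/(u−d) = (1.01−0.93)/(1.11−0.93) = 0.4444.
Payoff layer (t=2): V(2,0)=29.9468, V(2,1)=1.8236, V(2,2)=0.0000
  t=1,j=0: stock 156.2400 → up 173.4264 (V=1.8236), down 145.3032 (V=29.9468). Price 17.2749; hedge Δ=-1.0000, bond B=173.5149.
  t=1,j=1: stock 186.4800 → up 206.9928 (V=0.0000), down 173.4264 (V=1.8236). Price 1.0031; hedge Δ=-0.0543, bond B=11.1342.
  t=0,j=0: stock 168.0000 → up 186.4800 (V=1.0031), down 156.2400 (V=17.2749). Price 9.9435; hedge Δ=-0.5381, bond B=100.3422.
Each (Δ,B) replicates both successor values, so the strategy is self-financing and V0 is arbitrage-free.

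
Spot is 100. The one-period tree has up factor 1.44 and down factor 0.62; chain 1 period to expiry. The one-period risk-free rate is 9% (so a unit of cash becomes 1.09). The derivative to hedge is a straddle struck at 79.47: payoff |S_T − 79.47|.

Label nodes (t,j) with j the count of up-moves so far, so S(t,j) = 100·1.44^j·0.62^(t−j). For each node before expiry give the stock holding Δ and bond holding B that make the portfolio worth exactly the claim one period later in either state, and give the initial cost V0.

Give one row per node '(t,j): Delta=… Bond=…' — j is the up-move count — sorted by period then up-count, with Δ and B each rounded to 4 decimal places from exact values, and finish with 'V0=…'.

(0,0): Delta=0.5739 Bond=-16.6165
V0=40.7738

Since d<R<u, set p* = (R−d)/(u−d) = 0.5732; price each node as the discounted p*-expectation of its children.
At expiry t=1: V(1,0)=17.4700, V(1,1)=64.5300
Node (0,0) S=100.0000: V=(p*·64.5300+(1−p*)·17.4700)/1.09=40.7738; Δ=(64.5300−17.4700)/(144.0000−62.0000)=0.5739; B=V−Δ·S=-16.6165
The time-0 hedge costs 40.7738, which is the no-arbitrage price.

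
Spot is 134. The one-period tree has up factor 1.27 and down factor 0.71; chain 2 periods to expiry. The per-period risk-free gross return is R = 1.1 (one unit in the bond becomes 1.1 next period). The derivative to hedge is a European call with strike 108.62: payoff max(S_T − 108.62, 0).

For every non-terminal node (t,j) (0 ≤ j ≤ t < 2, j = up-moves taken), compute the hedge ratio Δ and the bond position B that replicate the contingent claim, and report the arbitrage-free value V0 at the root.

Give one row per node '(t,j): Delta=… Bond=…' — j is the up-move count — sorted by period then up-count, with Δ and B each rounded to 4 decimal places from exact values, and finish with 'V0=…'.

(0,0): Delta=0.8490 Bond=-66.4006
(1,0): Delta=0.2291 Bond=-14.0707
(1,1): Delta=1.0000 Bond=-98.7455
V0=47.3594

Since d<R<u, set p* = (R−d)/(u−d) = 0.6964; price each node as the discounted p*-expectation of its children.
Terminal payoffs: V(2,0)=0.0000, V(2,1)=12.2078, V(2,2)=107.5086
  t=1,j=0: stock 95.1400 → up 120.8278 (V=12.2078), down 67.5494 (V=0.0000). Price 7.7290; hedge Δ=0.2291, bond B=-14.0707.
  t=1,j=1: stock 170.1800 → up 216.1286 (V=107.5086), down 120.8278 (V=12.2078). Price 71.4345; hedge Δ=1.0000, bond B=-98.7455.
  t=0,j=0: stock 134.0000 → up 170.1800 (V=71.4345), down 95.1400 (V=7.7290). Price 47.3594; hedge Δ=0.8490, bond B=-66.4006.
Each (Δ,B) replicates both successor values, so the strategy is self-financing and V0 is arbitrage-free.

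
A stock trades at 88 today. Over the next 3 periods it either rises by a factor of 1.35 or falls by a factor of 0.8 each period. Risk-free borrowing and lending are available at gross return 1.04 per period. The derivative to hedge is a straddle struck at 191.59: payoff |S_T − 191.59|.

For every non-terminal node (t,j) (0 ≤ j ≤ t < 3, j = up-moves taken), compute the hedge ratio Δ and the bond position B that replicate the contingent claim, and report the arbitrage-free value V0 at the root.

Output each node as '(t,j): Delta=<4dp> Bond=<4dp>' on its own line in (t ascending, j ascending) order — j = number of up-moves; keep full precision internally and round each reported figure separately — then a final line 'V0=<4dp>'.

(0,0): Delta=-0.8187 Bond=158.0497
(1,0): Delta=-1.0000 Bond=177.1357
(1,1): Delta=-0.6799 Bond=147.8848
(2,0): Delta=-1.0000 Bond=184.2212
(2,1): Delta=-1.0000 Bond=184.2212
(2,2): Delta=-0.4349 Bond=114.5065
V0=86.0047

No-arbitrage ⇒ martingale measure with p* = (R−d)/(u−d) = 0.4364.
Payoff layer (t=3): V(3,0)=146.5340, V(3,1)=115.5580, V(3,2)=63.2860, V(3,3)=24.9230
Node (2,0) S=56.3200: V=(p*·115.5580+(1−p*)·146.5340)/1.04=127.9012; Δ=(115.5580−146.5340)/(76.0320−45.0560)=-1.0000; B=V−Δ·S=184.2212
Node (2,1) S=95.0400: V=(p*·63.2860+(1−p*)·115.5580)/1.04=89.1812; Δ=(63.2860−115.5580)/(128.3040−76.0320)=-1.0000; B=V−Δ·S=184.2212
Node (2,2) S=160.3800: V=(p*·24.9230+(1−p*)·63.2860)/1.04=44.7556; Δ=(24.9230−63.2860)/(216.5130−128.3040)=-0.4349; B=V−Δ·S=114.5065
Node (1,0) S=70.4000: V=(p*·89.1812+(1−p*)·127.9012)/1.04=106.7357; Δ=(89.1812−127.9012)/(95.0400−56.3200)=-1.0000; B=V−Δ·S=177.1357
Node (1,1) S=118.8000: V=(p*·44.7556+(1−p*)·89.1812)/1.04=67.1110; Δ=(44.7556−89.1812)/(160.3800−95.0400)=-0.6799; B=V−Δ·S=147.8848
Node (0,0) S=88.0000: V=(p*·67.1110+(1−p*)·106.7357)/1.04=86.0047; Δ=(67.1110−106.7357)/(118.8000−70.4000)=-0.8187; B=V−Δ·S=158.0497
Self-financing check: at every node Δ·S+B equals the discounted successor values.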